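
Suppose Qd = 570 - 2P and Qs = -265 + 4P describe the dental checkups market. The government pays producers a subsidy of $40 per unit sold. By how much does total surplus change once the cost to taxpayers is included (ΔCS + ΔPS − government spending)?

Pre-subsidy: 570 - 2P = -265 + 4P gives P* = 835/6, Q* = 875/3.
With the subsidy, sellers receive Ps = Pb + 40 for each unit, where Pb is the price buyers pay.
Supply in terms of Pb becomes Qs = -265 + 4(Pb + 40) = -105 + 4Pb. Setting this equal to demand: 570 - 2Pb = -105 + 4Pb, so Pb = 112.5.
Sellers receive Ps = 112.5 + 40 = 152.5; Q' = 570 − 2·112.5 = 345.
ΔCS = ½(875/3 + 345)(835/6 − 112.5) = 76400/9; ΔPS = ½(875/3 + 345)(152.5 − 835/6) = 38200/9.
Government spending = 40 × 345 = 13800.
Net change = 76400/9 + 38200/9 − 13800 = -3200/3. The loss equals the DWL triangle ½·40·160/3.

Net change in total surplus = -3200/3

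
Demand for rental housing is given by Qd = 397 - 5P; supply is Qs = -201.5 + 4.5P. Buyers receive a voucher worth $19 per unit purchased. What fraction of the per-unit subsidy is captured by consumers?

Pre-subsidy: 397 - 5P = -201.5 + 4.5P gives P* = 63, Q* = 82.
With the rebate, buyers effectively pay Pb = Ps − 19, where Ps is the price sellers receive.
Demand in terms of Ps becomes Qd = 397 − 5(Ps − 19) = 492 - 5Ps. Setting this equal to supply: 492 - 5Ps = -201.5 + 4.5Ps, so Ps = 73.
Buyers pay Pb = 73 − 19 = 54; Q' = -201.5 + 4.5·73 = 127.
Buyers' price falls by P* − Pb = 63 − 54 = 9; sellers' price rises by Ps − P* = 73 − 63 = 10.
So consumers capture 9/19 = 9/19 of each unit of subsidy.

Consumer share = 9/19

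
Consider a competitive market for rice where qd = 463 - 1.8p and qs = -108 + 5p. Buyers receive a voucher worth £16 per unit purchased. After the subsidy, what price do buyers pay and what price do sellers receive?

Pre-subsidy: 463 - 1.8p = -108 + 5p gives p* = 2855/34, q* = 10603/34.
With the rebate, buyers effectively pay pb = ps − 16, where ps is the price sellers receive.
Demand in terms of ps becomes qd = 463 − 1.8(ps − 16) = 491.8 - 1.8ps. Setting this equal to supply: 491.8 - 1.8ps = -108 + 5ps, so ps = 2999/34.
Buyers pay pb = 2999/34 − 16 = 2455/34; q' = -108 + 5·(2999/34) = 11323/34.

Buyers pay 2455/34; sellers receive 2999/34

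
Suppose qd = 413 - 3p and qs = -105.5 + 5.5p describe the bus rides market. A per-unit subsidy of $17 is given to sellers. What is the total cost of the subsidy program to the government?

Government cost = $4471

Pre-subsidy: 413 - 3p = -105.5 + 5.5p gives p* = 61, q* = 230.
With the subsidy, sellers receive ps = pb + 17 for each unit, where pb is the price buyers pay.
Supply in terms of pb becomes qs = -105.5 + 5.5(pb + 17) = -12 + 5.5pb. Setting this equal to demand: 413 - 3pb = -12 + 5.5pb, so pb = 50.
Sellers receive ps = 50 + 17 = 67; q' = 413 − 3·50 = 263.
Government outlay = subsidy × quantity = 17 × 263 = 4471.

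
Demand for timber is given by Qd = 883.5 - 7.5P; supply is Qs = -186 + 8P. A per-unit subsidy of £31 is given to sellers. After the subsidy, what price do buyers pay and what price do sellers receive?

Buyers pay £53; sellers receive £84

Pre-subsidy: 883.5 - 7.5P = -186 + 8P gives P* = 69, Q* = 366.
With the subsidy, sellers receive Ps = Pb + 31 for each unit, where Pb is the price buyers pay.
Supply in terms of Pb becomes Qs = -186 + 8(Pb + 31) = 62 + 8Pb. Setting this equal to demand: 883.5 - 7.5Pb = 62 + 8Pb, so Pb = 53.
Sellers receive Ps = 53 + 31 = 84; Q' = 883.5 − 7.5·53 = 486.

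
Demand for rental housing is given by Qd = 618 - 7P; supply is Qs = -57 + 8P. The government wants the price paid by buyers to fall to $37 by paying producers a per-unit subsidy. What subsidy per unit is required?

At a buyer price of 37, quantity demanded is 618 − 7·37 = 359.
Sellers supply 359 only when they receive Ps with -57 + 8·Ps = 359, i.e. Ps = 52.
s = Ps − Pb = 52 − 37 = 15.

Required subsidy s = $15 per unit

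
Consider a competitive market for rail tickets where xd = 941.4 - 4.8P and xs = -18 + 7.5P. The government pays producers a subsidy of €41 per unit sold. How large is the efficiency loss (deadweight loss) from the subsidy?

Pre-subsidy: 941.4 - 4.8P = -18 + 7.5P gives P* = 78, x* = 567.
With the subsidy, sellers receive Ps = Pb + 41 for each unit, where Pb is the price buyers pay.
Supply in terms of Pb becomes xs = -18 + 7.5(Pb + 41) = 289.5 + 7.5Pb. Setting this equal to demand: 941.4 - 4.8Pb = 289.5 + 7.5Pb, so Pb = 53.
Sellers receive Ps = 53 + 41 = 94; x' = 941.4 − 4.8·53 = 687.
The subsidy expands output by 687 − 567 = 120 past the efficient level; on those units the gap between marginal cost and willingness to pay runs from 0 up to 41.
DWL = ½ × 41 × 120 = 2460.

Deadweight loss = €2460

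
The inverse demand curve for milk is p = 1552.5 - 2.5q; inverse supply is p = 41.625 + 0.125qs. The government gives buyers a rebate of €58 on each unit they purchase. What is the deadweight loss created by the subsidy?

Pre-subsidy: 1552.5 - 2.5q = 41.625 + 0.125q gives q* = 4029/7 and p* = 795/7.
With the rebate, buyers effectively pay pb = ps − 58, where ps is the price sellers receive.
On the curves, pb = 1552.5 - 2.5q and ps = 41.625 + 0.125q; the wedge ps − pb = 58 gives 41.625 + 0.125q − (1552.5 - 2.5q) = 58, so q' = 1793/3.
Then pb = 1552.5 − 2.5·(1793/3) = 175/3 and ps = 41.625 + 0.125·(1793/3) = 349/3.
The subsidy expands output by 1793/3 − 4029/7 = 464/21 past the efficient level; on those units the gap between marginal cost and willingness to pay runs from 0 up to 58.
DWL = ½ × 58 × 464/21 = 13456/21.

Deadweight loss = 13456/21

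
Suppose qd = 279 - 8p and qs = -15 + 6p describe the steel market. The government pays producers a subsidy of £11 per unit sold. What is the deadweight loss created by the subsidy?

Pre-subsidy: 279 - 8p = -15 + 6p gives p* = 21, q* = 111.
With the subsidy, sellers receive ps = pb + 11 for each unit, where pb is the price buyers pay.
Supply in terms of pb becomes qs = -15 + 6(pb + 11) = 51 + 6pb. Setting this equal to demand: 279 - 8pb = 51 + 6pb, so pb = 114/7.
Sellers receive ps = 114/7 + 11 = 191/7; q' = 279 − 8·(114/7) = 1041/7.
The subsidy expands output by 1041/7 − 111 = 264/7 past the efficient level; on those units the gap between marginal cost and willingness to pay runs from 0 up to 11.
DWL = ½ × 11 × 264/7 = 1452/7.

Deadweight loss = 1452/7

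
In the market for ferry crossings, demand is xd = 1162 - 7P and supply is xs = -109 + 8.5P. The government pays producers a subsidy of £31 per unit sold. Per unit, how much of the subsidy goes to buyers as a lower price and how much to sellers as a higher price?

Pre-subsidy: 1162 - 7P = -109 + 8.5P gives P* = 82, x* = 588.
With the subsidy, sellers receive Ps = Pb + 31 for each unit, where Pb is the price buyers pay.
Supply in terms of Pb becomes xs = -109 + 8.5(Pb + 31) = 154.5 + 8.5Pb. Setting this equal to demand: 1162 - 7Pb = 154.5 + 8.5Pb, so Pb = 65.
Sellers receive Ps = 65 + 31 = 96; x' = 1162 − 7·65 = 707.
Buyers' price falls by P* − Pb = 82 − 65 = 17; sellers' price rises by Ps − P* = 96 − 82 = 14.

Buyers gain £17 per unit; sellers gain £14 per unit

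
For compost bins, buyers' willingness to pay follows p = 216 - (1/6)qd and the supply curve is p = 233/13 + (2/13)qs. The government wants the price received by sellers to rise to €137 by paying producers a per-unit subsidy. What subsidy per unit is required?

At a seller price of 137, quantity supplied is -116.5 + 6.5·137 = 774.
Buyers absorb 774 only when they pay pb = 216 − (1/6)·774 = 87.
s = ps − pb = 137 − 87 = 50.

Required subsidy s = €50 per unit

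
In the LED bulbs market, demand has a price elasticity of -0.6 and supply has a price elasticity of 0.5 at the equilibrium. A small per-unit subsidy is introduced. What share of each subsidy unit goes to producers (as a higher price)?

For a small subsidy around the equilibrium, the benefit split depends on the relative slopes, which at a point are proportional to the elasticities.
Buyer share = εs/(εs + |εd|) = 0.5/(0.5 + 0.6) = 5/11; seller share = |εd|/(εs + |εd|) = 6/11.
So producers capture 6/11 of the subsidy.

Producer share = 6/11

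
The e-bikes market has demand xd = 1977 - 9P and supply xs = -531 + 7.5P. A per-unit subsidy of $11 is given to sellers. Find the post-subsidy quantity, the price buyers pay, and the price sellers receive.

x' = 654; buyers pay $147; sellers receive $158

Pre-subsidy: 1977 - 9P = -531 + 7.5P gives P* = 152, x* = 609.
With the subsidy, sellers receive Ps = Pb + 11 for each unit, where Pb is the price buyers pay.
Supply in terms of Pb becomes xs = -531 + 7.5(Pb + 11) = -448.5 + 7.5Pb. Setting this equal to demand: 1977 - 9Pb = -448.5 + 7.5Pb, so Pb = 147.
Sellers receive Ps = 147 + 11 = 158; x' = 1977 − 9·147 = 654.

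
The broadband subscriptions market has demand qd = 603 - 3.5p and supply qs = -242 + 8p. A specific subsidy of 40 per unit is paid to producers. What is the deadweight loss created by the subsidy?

Pre-subsidy: 603 - 3.5p = -242 + 8p gives p* = 1690/23, q* = 7954/23.
With the subsidy, sellers receive ps = pb + 40 for each unit, where pb is the price buyers pay.
Supply in terms of pb becomes qs = -242 + 8(pb + 40) = 78 + 8pb. Setting this equal to demand: 603 - 3.5pb = 78 + 8pb, so pb = 1050/23.
Sellers receive ps = 1050/23 + 40 = 1970/23; q' = 603 − 3.5·(1050/23) = 10194/23.
The subsidy expands output by 10194/23 − 7954/23 = 2240/23 past the efficient level; on those units the gap between marginal cost and willingness to pay runs from 0 up to 40.
DWL = ½ × 40 × 2240/23 = 44800/23.

Deadweight loss = 44800/23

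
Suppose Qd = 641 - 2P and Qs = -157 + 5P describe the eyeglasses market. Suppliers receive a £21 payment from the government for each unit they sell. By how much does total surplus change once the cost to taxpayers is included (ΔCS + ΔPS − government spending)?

Net change in total surplus = -£315

Pre-subsidy: 641 - 2P = -157 + 5P gives P* = 114, Q* = 413.
With the subsidy, sellers receive Ps = Pb + 21 for each unit, where Pb is the price buyers pay.
Supply in terms of Pb becomes Qs = -157 + 5(Pb + 21) = -52 + 5Pb. Setting this equal to demand: 641 - 2Pb = -52 + 5Pb, so Pb = 99.
Sellers receive Ps = 99 + 21 = 120; Q' = 641 − 2·99 = 443.
ΔCS = ½(413 + 443)(114 − 99) = 6420; ΔPS = ½(413 + 443)(120 − 114) = 2568.
Government spending = 21 × 443 = 9303.
Net change = 6420 + 2568 − 9303 = -315. The loss equals the DWL triangle ½·21·30.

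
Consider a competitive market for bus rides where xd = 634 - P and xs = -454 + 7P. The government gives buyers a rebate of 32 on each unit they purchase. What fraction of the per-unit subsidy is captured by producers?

Producer share = 0.125

Pre-subsidy: 634 - P = -454 + 7P gives P* = 136, x* = 498.
With the rebate, buyers effectively pay Pb = Ps − 32, where Ps is the price sellers receive.
Demand in terms of Ps becomes xd = 634 − 1(Ps − 32) = 666 - Ps. Setting this equal to supply: 666 - Ps = -454 + 7Ps, so Ps = 140.
Buyers pay Pb = 140 − 32 = 108; x' = -454 + 7·140 = 526.
Buyers' price falls by P* − Pb = 136 − 108 = 28; sellers' price rises by Ps − P* = 140 − 136 = 4.
So producers capture 4/32 = 0.125 of each unit of subsidy.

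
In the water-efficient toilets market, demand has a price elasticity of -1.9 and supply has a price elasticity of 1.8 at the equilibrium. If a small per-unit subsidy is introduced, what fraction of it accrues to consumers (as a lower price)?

For a small subsidy around the equilibrium, the benefit split depends on the relative slopes, which at a point are proportional to the elasticities.
Buyer share = εs/(εs + |εd|) = 1.8/(1.8 + 1.9) = 18/37; seller share = |εd|/(εs + |εd|) = 19/37.

Consumer share = 18/37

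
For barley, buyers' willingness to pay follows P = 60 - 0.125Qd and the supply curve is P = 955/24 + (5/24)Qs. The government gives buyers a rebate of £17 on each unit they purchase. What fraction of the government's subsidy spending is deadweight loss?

DWL / government spending = 204/893

Pre-subsidy: 60 - 0.125Q = 955/24 + (5/24)Q gives Q* = 60.625 and P* = 52.421875.
With the rebate, buyers effectively pay Pb = Ps − 17, where Ps is the price sellers receive.
On the curves, Pb = 60 - 0.125Q and Ps = 955/24 + (5/24)Q; the wedge Ps − Pb = 17 gives 955/24 + (5/24)Q − (60 - 0.125Q) = 17, so Q' = 111.625.
Then Pb = 60 − 0.125·111.625 = 46.046875 and Ps = 955/24 + (5/24)·111.625 = 63.046875.
ΔCS = ½(60.625 + 111.625)(52.421875 − 46.046875) = 549.046875; ΔPS = ½(60.625 + 111.625)(63.046875 − 52.421875) = 915.078125.
Government spending = 17 × 111.625 = 1897.625.
DWL = ½ × 17 × (111.625 − 60.625) = 433.5; fraction = 433.5 / 1897.625 = 204/893.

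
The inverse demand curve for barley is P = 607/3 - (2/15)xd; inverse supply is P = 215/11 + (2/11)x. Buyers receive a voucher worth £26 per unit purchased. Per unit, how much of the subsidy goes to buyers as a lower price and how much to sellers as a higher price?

Buyers gain £11 per unit; sellers gain £15 per unit

Pre-subsidy: 607/3 - (2/15)x = 215/11 + (2/11)x gives x* = 580 and P* = 125.
With the rebate, buyers effectively pay Pb = Ps − 26, where Ps is the price sellers receive.
On the curves, Pb = 607/3 - (2/15)x and Ps = 215/11 + (2/11)x; the wedge Ps − Pb = 26 gives 215/11 + (2/11)x − (607/3 - (2/15)x) = 26, so x' = 662.5.
Then Pb = 607/3 − (2/15)·662.5 = 114 and Ps = 215/11 + (2/11)·662.5 = 140.
Buyers' price falls by P* − Pb = 125 − 114 = 11; sellers' price rises by Ps − P* = 140 − 125 = 15.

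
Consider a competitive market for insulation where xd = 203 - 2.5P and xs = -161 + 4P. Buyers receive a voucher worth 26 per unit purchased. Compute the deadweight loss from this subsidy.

Deadweight loss = 520

Pre-subsidy: 203 - 2.5P = -161 + 4P gives P* = 56, x* = 63.
With the rebate, buyers effectively pay Pb = Ps − 26, where Ps is the price sellers receive.
Demand in terms of Ps becomes xd = 203 − 2.5(Ps − 26) = 268 - 2.5Ps. Setting this equal to supply: 268 - 2.5Ps = -161 + 4Ps, so Ps = 66.
Buyers pay Pb = 66 − 26 = 40; x' = -161 + 4·66 = 103.
The subsidy expands output by 103 − 63 = 40 past the efficient level; on those units the gap between marginal cost and willingness to pay runs from 0 up to 26.
DWL = ½ × 26 × 40 = 520.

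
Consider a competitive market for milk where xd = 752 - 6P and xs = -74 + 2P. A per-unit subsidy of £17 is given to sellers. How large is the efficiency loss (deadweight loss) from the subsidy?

Pre-subsidy: 752 - 6P = -74 + 2P gives P* = 103.25, x* = 132.5.
With the subsidy, sellers receive Ps = Pb + 17 for each unit, where Pb is the price buyers pay.
Supply in terms of Pb becomes xs = -74 + 2(Pb + 17) = -40 + 2Pb. Setting this equal to demand: 752 - 6Pb = -40 + 2Pb, so Pb = 99.
Sellers receive Ps = 99 + 17 = 116; x' = 752 − 6·99 = 158.
The subsidy expands output by 158 − 132.5 = 25.5 past the efficient level; on those units the gap between marginal cost and willingness to pay runs from 0 up to 17.
DWL = ½ × 17 × 25.5 = 216.75.

Deadweight loss = £216.75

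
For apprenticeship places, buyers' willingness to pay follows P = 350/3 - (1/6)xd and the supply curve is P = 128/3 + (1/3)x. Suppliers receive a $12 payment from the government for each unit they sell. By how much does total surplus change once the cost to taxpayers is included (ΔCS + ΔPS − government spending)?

Pre-subsidy: 350/3 - (1/6)x = 128/3 + (1/3)x gives x* = 148 and P* = 92.
With the subsidy, sellers receive Ps = Pb + 12 for each unit, where Pb is the price buyers pay.
On the curves, Pb = 350/3 - (1/6)x and Ps = 128/3 + (1/3)x; the wedge Ps − Pb = 12 gives 128/3 + (1/3)x − (350/3 - (1/6)x) = 12, so x' = 172.
Then Pb = 350/3 − (1/6)·172 = 88 and Ps = 128/3 + (1/3)·172 = 100.
ΔCS = ½(148 + 172)(92 − 88) = 640; ΔPS = ½(148 + 172)(100 − 92) = 1280.
Government spending = 12 × 172 = 2064.
Net change = 640 + 1280 − 2064 = -144. The loss equals the DWL triangle ½·12·24.

Net change in total surplus = -$144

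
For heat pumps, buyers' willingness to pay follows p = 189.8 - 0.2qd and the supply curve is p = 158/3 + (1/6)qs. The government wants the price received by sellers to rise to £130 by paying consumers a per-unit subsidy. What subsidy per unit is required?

Required subsidy s = £33 per unit

At a seller price of 130, quantity supplied is -316 + 6·130 = 464.
Buyers absorb 464 only when they pay pb = 189.8 − 0.2·464 = 97.
s = ps − pb = 130 − 97 = 33.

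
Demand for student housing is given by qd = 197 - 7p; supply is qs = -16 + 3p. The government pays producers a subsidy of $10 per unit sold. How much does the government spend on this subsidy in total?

Government cost = $689

Pre-subsidy: 197 - 7p = -16 + 3p gives p* = 21.3, q* = 47.9.
With the subsidy, sellers receive ps = pb + 10 for each unit, where pb is the price buyers pay.
Supply in terms of pb becomes qs = -16 + 3(pb + 10) = 14 + 3pb. Setting this equal to demand: 197 - 7pb = 14 + 3pb, so pb = 18.3.
Sellers receive ps = 18.3 + 10 = 28.3; q' = 197 − 7·18.3 = 68.9.
Government outlay = subsidy × quantity = 10 × 68.9 = 689.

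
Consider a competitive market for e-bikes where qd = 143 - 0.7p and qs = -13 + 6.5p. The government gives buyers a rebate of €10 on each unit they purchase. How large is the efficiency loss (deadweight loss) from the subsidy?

Deadweight loss = 2275/72

Pre-subsidy: 143 - 0.7p = -13 + 6.5p gives p* = 65/3, q* = 767/6.
With the rebate, buyers effectively pay pb = ps − 10, where ps is the price sellers receive.
Demand in terms of ps becomes qd = 143 − 0.7(ps − 10) = 150 - 0.7ps. Setting this equal to supply: 150 - 0.7ps = -13 + 6.5ps, so ps = 815/36.
Buyers pay pb = 815/36 − 10 = 455/36; q' = -13 + 6.5·(815/36) = 9659/72.
The subsidy expands output by 9659/72 − 767/6 = 455/72 past the efficient level; on those units the gap between marginal cost and willingness to pay runs from 0 up to 10.
DWL = ½ × 10 × 455/72 = 2275/72.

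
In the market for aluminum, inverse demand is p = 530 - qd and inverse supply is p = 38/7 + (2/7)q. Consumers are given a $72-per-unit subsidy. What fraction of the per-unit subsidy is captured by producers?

Producer share = 2/9

Pre-subsidy: 530 - q = 38/7 + (2/7)q gives q* = 408 and p* = 122.
With the rebate, buyers effectively pay pb = ps − 72, where ps is the price sellers receive.
On the curves, pb = 530 - q and ps = 38/7 + (2/7)q; the wedge ps − pb = 72 gives 38/7 + (2/7)q − (530 - q) = 72, so q' = 464.
Then pb = 530 − 1·464 = 66 and ps = 38/7 + (2/7)·464 = 138.
Buyers' price falls by p* − pb = 122 − 66 = 56; sellers' price rises by ps − p* = 138 − 122 = 16.
So producers capture 16/72 = 2/9 of each unit of subsidy.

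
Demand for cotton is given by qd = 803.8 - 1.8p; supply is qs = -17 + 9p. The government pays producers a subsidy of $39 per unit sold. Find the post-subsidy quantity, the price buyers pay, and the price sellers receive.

Pre-subsidy: 803.8 - 1.8p = -17 + 9p gives p* = 76, q* = 667.
With the subsidy, sellers receive ps = pb + 39 for each unit, where pb is the price buyers pay.
Supply in terms of pb becomes qs = -17 + 9(pb + 39) = 334 + 9pb. Setting this equal to demand: 803.8 - 1.8pb = 334 + 9pb, so pb = 43.5.
Sellers receive ps = 43.5 + 39 = 82.5; q' = 803.8 − 1.8·43.5 = 725.5.

q' = 725.5; buyers pay $43.5; sellers receive $82.5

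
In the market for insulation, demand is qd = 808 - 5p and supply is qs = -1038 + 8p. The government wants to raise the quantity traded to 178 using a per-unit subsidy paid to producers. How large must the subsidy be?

At q = 178, invert demand for the buyer price: pb = (808 − 178)/5 = 126; invert supply for the seller price: ps = (178 − (-1038))/8 = 152.
The subsidy must fill the gap: s = ps − pb = 152 − 126 = 26.

Required subsidy s = 26 per unit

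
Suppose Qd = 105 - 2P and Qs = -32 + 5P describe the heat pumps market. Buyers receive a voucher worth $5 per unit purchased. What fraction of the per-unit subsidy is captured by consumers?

Consumer share = 5/7

Pre-subsidy: 105 - 2P = -32 + 5P gives P* = 137/7, Q* = 461/7.
With the rebate, buyers effectively pay Pb = Ps − 5, where Ps is the price sellers receive.
Demand in terms of Ps becomes Qd = 105 − 2(Ps − 5) = 115 - 2Ps. Setting this equal to supply: 115 - 2Ps = -32 + 5Ps, so Ps = 21.
Buyers pay Pb = 21 − 5 = 16; Q' = -32 + 5·21 = 73.
Buyers' price falls by P* − Pb = 137/7 − 16 = 25/7; sellers' price rises by Ps − P* = 21 − 137/7 = 10/7.
So consumers capture (25/7)/5 = 5/7 of each unit of subsidy.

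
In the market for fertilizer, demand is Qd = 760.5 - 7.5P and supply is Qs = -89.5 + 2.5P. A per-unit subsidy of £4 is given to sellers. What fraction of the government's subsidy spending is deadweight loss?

Pre-subsidy: 760.5 - 7.5P = -89.5 + 2.5P gives P* = 85, Q* = 123.
With the subsidy, sellers receive Ps = Pb + 4 for each unit, where Pb is the price buyers pay.
Supply in terms of Pb becomes Qs = -89.5 + 2.5(Pb + 4) = -79.5 + 2.5Pb. Setting this equal to demand: 760.5 - 7.5Pb = -79.5 + 2.5Pb, so Pb = 84.
Sellers receive Ps = 84 + 4 = 88; Q' = 760.5 − 7.5·84 = 130.5.
ΔCS = ½(123 + 130.5)(85 − 84) = 126.75; ΔPS = ½(123 + 130.5)(88 − 85) = 380.25.
Government spending = 4 × 130.5 = 522.
DWL = ½ × 4 × (130.5 − 123) = 15; fraction = 15 / 522 = 5/174.

DWL / government spending = 5/174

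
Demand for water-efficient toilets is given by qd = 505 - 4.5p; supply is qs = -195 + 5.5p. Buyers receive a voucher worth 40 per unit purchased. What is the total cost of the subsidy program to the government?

Pre-subsidy: 505 - 4.5p = -195 + 5.5p gives p* = 70, q* = 190.
With the rebate, buyers effectively pay pb = ps − 40, where ps is the price sellers receive.
Demand in terms of ps becomes qd = 505 − 4.5(ps − 40) = 685 - 4.5ps. Setting this equal to supply: 685 - 4.5ps = -195 + 5.5ps, so ps = 88.
Buyers pay pb = 88 − 40 = 48; q' = -195 + 5.5·88 = 289.
Government outlay = subsidy × quantity = 40 × 289 = 11560.

Government cost = 11560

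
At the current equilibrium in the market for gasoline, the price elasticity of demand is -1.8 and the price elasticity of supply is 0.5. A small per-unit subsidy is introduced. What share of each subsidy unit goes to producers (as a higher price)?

Producer share = 18/23

For a small subsidy around the equilibrium, the benefit split depends on the relative slopes, which at a point are proportional to the elasticities.
Buyer share = εs/(εs + |εd|) = 0.5/(0.5 + 1.8) = 5/23; seller share = |εd|/(εs + |εd|) = 18/23.
So producers capture 18/23 of the subsidy.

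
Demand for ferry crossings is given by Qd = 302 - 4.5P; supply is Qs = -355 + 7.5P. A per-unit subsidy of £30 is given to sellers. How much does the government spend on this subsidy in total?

Pre-subsidy: 302 - 4.5P = -355 + 7.5P gives P* = 54.75, Q* = 55.625.
With the subsidy, sellers receive Ps = Pb + 30 for each unit, where Pb is the price buyers pay.
Supply in terms of Pb becomes Qs = -355 + 7.5(Pb + 30) = -130 + 7.5Pb. Setting this equal to demand: 302 - 4.5Pb = -130 + 7.5Pb, so Pb = 36.
Sellers receive Ps = 36 + 30 = 66; Q' = 302 − 4.5·36 = 140.
Government outlay = subsidy × quantity = 30 × 140 = 4200.

Government cost = £4200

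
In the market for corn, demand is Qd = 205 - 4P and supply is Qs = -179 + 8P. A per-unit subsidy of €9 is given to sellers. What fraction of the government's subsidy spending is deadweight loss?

DWL / government spending = 12/101

Pre-subsidy: 205 - 4P = -179 + 8P gives P* = 32, Q* = 77.
With the subsidy, sellers receive Ps = Pb + 9 for each unit, where Pb is the price buyers pay.
Supply in terms of Pb becomes Qs = -179 + 8(Pb + 9) = -107 + 8Pb. Setting this equal to demand: 205 - 4Pb = -107 + 8Pb, so Pb = 26.
Sellers receive Ps = 26 + 9 = 35; Q' = 205 − 4·26 = 101.
ΔCS = ½(77 + 101)(32 − 26) = 534; ΔPS = ½(77 + 101)(35 − 32) = 267.
Government spending = 9 × 101 = 909.
DWL = ½ × 9 × (101 − 77) = 108; fraction = 108 / 909 = 12/101.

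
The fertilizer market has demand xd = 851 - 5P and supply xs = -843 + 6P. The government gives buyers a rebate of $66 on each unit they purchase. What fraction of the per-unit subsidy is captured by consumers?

Pre-subsidy: 851 - 5P = -843 + 6P gives P* = 154, x* = 81.
With the rebate, buyers effectively pay Pb = Ps − 66, where Ps is the price sellers receive.
Demand in terms of Ps becomes xd = 851 − 5(Ps − 66) = 1181 - 5Ps. Setting this equal to supply: 1181 - 5Ps = -843 + 6Ps, so Ps = 184.
Buyers pay Pb = 184 − 66 = 118; x' = -843 + 6·184 = 261.
Buyers' price falls by P* − Pb = 154 − 118 = 36; sellers' price rises by Ps − P* = 184 − 154 = 30.
So consumers capture 36/66 = 6/11 of each unit of subsidy.

Consumer share = 6/11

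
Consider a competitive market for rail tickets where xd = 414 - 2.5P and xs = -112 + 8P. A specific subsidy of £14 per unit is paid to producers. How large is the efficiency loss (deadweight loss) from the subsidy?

Pre-subsidy: 414 - 2.5P = -112 + 8P gives P* = 1052/21, x* = 6064/21.
With the subsidy, sellers receive Ps = Pb + 14 for each unit, where Pb is the price buyers pay.
Supply in terms of Pb becomes xs = -112 + 8(Pb + 14) = 0 + 8Pb. Setting this equal to demand: 414 - 2.5Pb = 0 + 8Pb, so Pb = 276/7.
Sellers receive Ps = 276/7 + 14 = 374/7; x' = 414 − 2.5·(276/7) = 2208/7.
The subsidy expands output by 2208/7 − 6064/21 = 80/3 past the efficient level; on those units the gap between marginal cost and willingness to pay runs from 0 up to 14.
DWL = ½ × 14 × 80/3 = 560/3.

Deadweight loss = 560/3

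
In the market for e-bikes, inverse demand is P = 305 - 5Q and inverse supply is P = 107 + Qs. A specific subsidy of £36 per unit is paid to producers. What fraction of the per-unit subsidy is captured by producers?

Producer share = 1/6

Pre-subsidy: 305 - 5Q = 107 + Q gives Q* = 33 and P* = 140.
With the subsidy, sellers receive Ps = Pb + 36 for each unit, where Pb is the price buyers pay.
On the curves, Pb = 305 - 5Q and Ps = 107 + Q; the wedge Ps − Pb = 36 gives 107 + Q − (305 - 5Q) = 36, so Q' = 39.
Then Pb = 305 − 5·39 = 110 and Ps = 107 + 1·39 = 146.
Buyers' price falls by P* − Pb = 140 − 110 = 30; sellers' price rises by Ps − P* = 146 − 140 = 6.
So producers capture 6/36 = 1/6 of each unit of subsidy.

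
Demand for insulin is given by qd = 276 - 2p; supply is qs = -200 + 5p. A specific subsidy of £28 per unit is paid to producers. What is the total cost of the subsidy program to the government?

Pre-subsidy: 276 - 2p = -200 + 5p gives p* = 68, q* = 140.
With the subsidy, sellers receive ps = pb + 28 for each unit, where pb is the price buyers pay.
Supply in terms of pb becomes qs = -200 + 5(pb + 28) = -60 + 5pb. Setting this equal to demand: 276 - 2pb = -60 + 5pb, so pb = 48.
Sellers receive ps = 48 + 28 = 76; q' = 276 − 2·48 = 180.
Government outlay = subsidy × quantity = 28 × 180 = 5040.

Government cost = £5040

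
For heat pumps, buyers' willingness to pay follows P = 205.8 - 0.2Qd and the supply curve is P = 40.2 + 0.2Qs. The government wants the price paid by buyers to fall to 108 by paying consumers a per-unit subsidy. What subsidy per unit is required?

Required subsidy s = 30 per unit

At a buyer price of 108, quantity demanded is 1029 − 5·108 = 489.
Sellers supply 489 only when they receive Ps = 40.2 + 0.2·489 = 138.
s = Ps − Pb = 138 − 108 = 30.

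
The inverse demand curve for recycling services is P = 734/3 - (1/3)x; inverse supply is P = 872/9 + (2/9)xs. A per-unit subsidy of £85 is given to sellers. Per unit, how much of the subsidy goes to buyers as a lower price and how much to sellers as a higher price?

Pre-subsidy: 734/3 - (1/3)x = 872/9 + (2/9)x gives x* = 266 and P* = 156.
With the subsidy, sellers receive Ps = Pb + 85 for each unit, where Pb is the price buyers pay.
On the curves, Pb = 734/3 - (1/3)x and Ps = 872/9 + (2/9)x; the wedge Ps − Pb = 85 gives 872/9 + (2/9)x − (734/3 - (1/3)x) = 85, so x' = 419.
Then Pb = 734/3 − (1/3)·419 = 105 and Ps = 872/9 + (2/9)·419 = 190.
Buyers' price falls by P* − Pb = 156 − 105 = 51; sellers' price rises by Ps − P* = 190 − 156 = 34.

Buyers gain £51 per unit; sellers gain £34 per unit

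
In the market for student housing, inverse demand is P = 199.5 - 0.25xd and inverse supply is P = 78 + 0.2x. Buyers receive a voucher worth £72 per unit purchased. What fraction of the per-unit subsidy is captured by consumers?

Pre-subsidy: 199.5 - 0.25x = 78 + 0.2x gives x* = 270 and P* = 132.
With the rebate, buyers effectively pay Pb = Ps − 72, where Ps is the price sellers receive.
On the curves, Pb = 199.5 - 0.25x and Ps = 78 + 0.2x; the wedge Ps − Pb = 72 gives 78 + 0.2x − (199.5 - 0.25x) = 72, so x' = 430.
Then Pb = 199.5 − 0.25·430 = 92 and Ps = 78 + 0.2·430 = 164.
Buyers' price falls by P* − Pb = 132 − 92 = 40; sellers' price rises by Ps − P* = 164 − 132 = 32.
So consumers capture 40/72 = 5/9 of each unit of subsidy.

Consumer share = 5/9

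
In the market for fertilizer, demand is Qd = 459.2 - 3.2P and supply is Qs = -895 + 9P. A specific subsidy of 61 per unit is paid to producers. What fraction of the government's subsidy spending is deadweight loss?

Pre-subsidy: 459.2 - 3.2P = -895 + 9P gives P* = 111, Q* = 104.
With the subsidy, sellers receive Ps = Pb + 61 for each unit, where Pb is the price buyers pay.
Supply in terms of Pb becomes Qs = -895 + 9(Pb + 61) = -346 + 9Pb. Setting this equal to demand: 459.2 - 3.2Pb = -346 + 9Pb, so Pb = 66.
Sellers receive Ps = 66 + 61 = 127; Q' = 459.2 − 3.2·66 = 248.
ΔCS = ½(104 + 248)(111 − 66) = 7920; ΔPS = ½(104 + 248)(127 − 111) = 2816.
Government spending = 61 × 248 = 15128.
DWL = ½ × 61 × (248 − 104) = 4392; fraction = 4392 / 15128 = 9/31.

DWL / government spending = 9/31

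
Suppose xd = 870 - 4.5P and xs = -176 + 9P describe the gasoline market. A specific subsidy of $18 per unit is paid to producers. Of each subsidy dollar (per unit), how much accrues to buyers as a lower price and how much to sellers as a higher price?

Buyers gain $12 per unit; sellers gain $6 per unit

Pre-subsidy: 870 - 4.5P = -176 + 9P gives P* = 2092/27, x* = 1564/3.
With the subsidy, sellers receive Ps = Pb + 18 for each unit, where Pb is the price buyers pay.
Supply in terms of Pb becomes xs = -176 + 9(Pb + 18) = -14 + 9Pb. Setting this equal to demand: 870 - 4.5Pb = -14 + 9Pb, so Pb = 1768/27.
Sellers receive Ps = 1768/27 + 18 = 2254/27; x' = 870 − 4.5·(1768/27) = 1726/3.
Buyers' price falls by P* − Pb = 2092/27 − 1768/27 = 12; sellers' price rises by Ps − P* = 2254/27 − 2092/27 = 6.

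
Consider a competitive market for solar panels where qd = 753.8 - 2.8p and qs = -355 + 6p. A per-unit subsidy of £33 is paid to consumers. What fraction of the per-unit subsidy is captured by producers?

Pre-subsidy: 753.8 - 2.8p = -355 + 6p gives p* = 126, q* = 401.
With the rebate, buyers effectively pay pb = ps − 33, where ps is the price sellers receive.
Demand in terms of ps becomes qd = 753.8 − 2.8(ps − 33) = 846.2 - 2.8ps. Setting this equal to supply: 846.2 - 2.8ps = -355 + 6ps, so ps = 136.5.
Buyers pay pb = 136.5 − 33 = 103.5; q' = -355 + 6·136.5 = 464.
Buyers' price falls by p* − pb = 126 − 103.5 = 22.5; sellers' price rises by ps − p* = 136.5 − 126 = 10.5.
So producers capture 10.5/33 = 7/22 of each unit of subsidy.

Producer share = 7/22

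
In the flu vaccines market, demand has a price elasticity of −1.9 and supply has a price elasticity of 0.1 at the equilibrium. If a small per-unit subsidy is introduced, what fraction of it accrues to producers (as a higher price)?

For a small subsidy around the equilibrium, the benefit split depends on the relative slopes, which at a point are proportional to the elasticities.
Buyer share = εs/(εs + |εd|) = 0.1/(0.1 + 1.9) = 0.05; seller share = |εd|/(εs + |εd|) = 0.95.
So producers capture 0.95 of the subsidy.

Producer share = 0.95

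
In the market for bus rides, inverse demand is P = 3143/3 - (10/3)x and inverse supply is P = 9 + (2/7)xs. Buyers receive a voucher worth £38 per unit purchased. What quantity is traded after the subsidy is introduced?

Pre-subsidy: 3143/3 - (10/3)x = 9 + (2/7)x gives x* = 287 and P* = 91.
With the rebate, buyers effectively pay Pb = Ps − 38, where Ps is the price sellers receive.
On the curves, Pb = 3143/3 - (10/3)x and Ps = 9 + (2/7)x; the wedge Ps − Pb = 38 gives 9 + (2/7)x − (3143/3 - (10/3)x) = 38, so x' = 297.5.
Then Pb = 3143/3 − (10/3)·297.5 = 56 and Ps = 9 + (2/7)·297.5 = 94.

x' = 297.5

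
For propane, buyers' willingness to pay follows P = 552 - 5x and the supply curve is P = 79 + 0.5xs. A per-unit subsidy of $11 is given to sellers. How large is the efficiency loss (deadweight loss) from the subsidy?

Pre-subsidy: 552 - 5x = 79 + 0.5x gives x* = 86 and P* = 122.
With the subsidy, sellers receive Ps = Pb + 11 for each unit, where Pb is the price buyers pay.
On the curves, Pb = 552 - 5x and Ps = 79 + 0.5x; the wedge Ps − Pb = 11 gives 79 + 0.5x − (552 - 5x) = 11, so x' = 88.
Then Pb = 552 − 5·88 = 112 and Ps = 79 + 0.5·88 = 123.
The subsidy expands output by 88 − 86 = 2 past the efficient level; on those units the gap between marginal cost and willingness to pay runs from 0 up to 11.
DWL = ½ × 11 × 2 = 11.

Deadweight loss = $11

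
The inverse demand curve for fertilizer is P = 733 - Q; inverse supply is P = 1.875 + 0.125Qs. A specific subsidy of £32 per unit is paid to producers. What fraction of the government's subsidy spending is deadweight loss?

Pre-subsidy: 733 - Q = 1.875 + 0.125Q gives Q* = 5849/9 and P* = 748/9.
With the subsidy, sellers receive Ps = Pb + 32 for each unit, where Pb is the price buyers pay.
On the curves, Pb = 733 - Q and Ps = 1.875 + 0.125Q; the wedge Ps − Pb = 32 gives 1.875 + 0.125Q − (733 - Q) = 32, so Q' = 2035/3.
Then Pb = 733 − 1·(2035/3) = 164/3 and Ps = 1.875 + 0.125·(2035/3) = 260/3.
ΔCS = ½(5849/9 + 2035/3)(748/9 − 164/3) = 1530112/81; ΔPS = ½(5849/9 + 2035/3)(260/3 − 748/9) = 191264/81.
Government spending = 32 × 2035/3 = 65120/3.
DWL = ½ × 32 × (2035/3 − 5849/9) = 4096/9; fraction = (4096/9) / (65120/3) = 128/6105.

DWL / government spending = 128/6105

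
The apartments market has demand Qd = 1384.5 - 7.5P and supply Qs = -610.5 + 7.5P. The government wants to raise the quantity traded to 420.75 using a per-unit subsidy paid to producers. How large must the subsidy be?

Required subsidy s = 9 per unit

At Q = 420.75, invert demand for the buyer price: Pb = (1384.5 − 420.75)/7.5 = 128.5; invert supply for the seller price: Ps = (420.75 − (-610.5))/7.5 = 137.5.
The subsidy must fill the gap: s = Ps − Pb = 137.5 − 128.5 = 9.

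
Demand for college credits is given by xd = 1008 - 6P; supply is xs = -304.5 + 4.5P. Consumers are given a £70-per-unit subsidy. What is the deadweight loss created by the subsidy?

Pre-subsidy: 1008 - 6P = -304.5 + 4.5P gives P* = 125, x* = 258.
With the rebate, buyers effectively pay Pb = Ps − 70, where Ps is the price sellers receive.
Demand in terms of Ps becomes xd = 1008 − 6(Ps − 70) = 1428 - 6Ps. Setting this equal to supply: 1428 - 6Ps = -304.5 + 4.5Ps, so Ps = 165.
Buyers pay Pb = 165 − 70 = 95; x' = -304.5 + 4.5·165 = 438.
The subsidy expands output by 438 − 258 = 180 past the efficient level; on those units the gap between marginal cost and willingness to pay runs from 0 up to 70.
DWL = ½ × 70 × 180 = 6300.

Deadweight loss = £6300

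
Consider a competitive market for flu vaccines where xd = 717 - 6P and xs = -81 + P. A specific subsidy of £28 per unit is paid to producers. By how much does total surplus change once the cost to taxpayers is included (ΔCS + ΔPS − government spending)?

Net change in total surplus = -£336

Pre-subsidy: 717 - 6P = -81 + P gives P* = 114, x* = 33.
With the subsidy, sellers receive Ps = Pb + 28 for each unit, where Pb is the price buyers pay.
Supply in terms of Pb becomes xs = -81 + 1(Pb + 28) = -53 + Pb. Setting this equal to demand: 717 - 6Pb = -53 + Pb, so Pb = 110.
Sellers receive Ps = 110 + 28 = 138; x' = 717 − 6·110 = 57.
ΔCS = ½(33 + 57)(114 − 110) = 180; ΔPS = ½(33 + 57)(138 − 114) = 1080.
Government spending = 28 × 57 = 1596.
Net change = 180 + 1080 − 1596 = -336. The loss equals the DWL triangle ½·28·24.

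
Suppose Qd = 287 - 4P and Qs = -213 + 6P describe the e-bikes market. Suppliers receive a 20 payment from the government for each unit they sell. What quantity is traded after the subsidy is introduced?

Q' = 135

Pre-subsidy: 287 - 4P = -213 + 6P gives P* = 50, Q* = 87.
With the subsidy, sellers receive Ps = Pb + 20 for each unit, where Pb is the price buyers pay.
Supply in terms of Pb becomes Qs = -213 + 6(Pb + 20) = -93 + 6Pb. Setting this equal to demand: 287 - 4Pb = -93 + 6Pb, so Pb = 38.
Sellers receive Ps = 38 + 20 = 58; Q' = 287 − 4·38 = 135.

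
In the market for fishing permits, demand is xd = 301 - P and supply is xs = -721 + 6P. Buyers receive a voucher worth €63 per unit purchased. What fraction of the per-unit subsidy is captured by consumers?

Consumer share = 6/7

Pre-subsidy: 301 - P = -721 + 6P gives P* = 146, x* = 155.
With the rebate, buyers effectively pay Pb = Ps − 63, where Ps is the price sellers receive.
Demand in terms of Ps becomes xd = 301 − 1(Ps − 63) = 364 - Ps. Setting this equal to supply: 364 - Ps = -721 + 6Ps, so Ps = 155.
Buyers pay Pb = 155 − 63 = 92; x' = -721 + 6·155 = 209.
Buyers' price falls by P* − Pb = 146 − 92 = 54; sellers' price rises by Ps − P* = 155 − 146 = 9.
So consumers capture 54/63 = 6/7 of each unit of subsidy.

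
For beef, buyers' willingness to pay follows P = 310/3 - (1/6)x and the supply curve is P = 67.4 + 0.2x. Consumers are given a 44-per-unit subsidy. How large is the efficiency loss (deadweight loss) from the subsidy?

Deadweight loss = 2640

Pre-subsidy: 310/3 - (1/6)x = 67.4 + 0.2x gives x* = 98 and P* = 87.
With the rebate, buyers effectively pay Pb = Ps − 44, where Ps is the price sellers receive.
On the curves, Pb = 310/3 - (1/6)x and Ps = 67.4 + 0.2x; the wedge Ps − Pb = 44 gives 67.4 + 0.2x − (310/3 - (1/6)x) = 44, so x' = 218.
Then Pb = 310/3 − (1/6)·218 = 67 and Ps = 67.4 + 0.2·218 = 111.
The subsidy expands output by 218 − 98 = 120 past the efficient level; on those units the gap between marginal cost and willingness to pay runs from 0 up to 44.
DWL = ½ × 44 × 120 = 2640.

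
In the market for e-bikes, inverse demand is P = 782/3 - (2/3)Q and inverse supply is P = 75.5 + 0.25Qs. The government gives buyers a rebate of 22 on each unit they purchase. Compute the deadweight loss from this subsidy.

Deadweight loss = 264

Pre-subsidy: 782/3 - (2/3)Q = 75.5 + 0.25Q gives Q* = 202 and P* = 126.
With the rebate, buyers effectively pay Pb = Ps − 22, where Ps is the price sellers receive.
On the curves, Pb = 782/3 - (2/3)Q and Ps = 75.5 + 0.25Q; the wedge Ps − Pb = 22 gives 75.5 + 0.25Q − (782/3 - (2/3)Q) = 22, so Q' = 226.
Then Pb = 782/3 − (2/3)·226 = 110 and Ps = 75.5 + 0.25·226 = 132.
The subsidy expands output by 226 − 202 = 24 past the efficient level; on those units the gap between marginal cost and willingness to pay runs from 0 up to 22.
DWL = ½ × 22 × 24 = 264.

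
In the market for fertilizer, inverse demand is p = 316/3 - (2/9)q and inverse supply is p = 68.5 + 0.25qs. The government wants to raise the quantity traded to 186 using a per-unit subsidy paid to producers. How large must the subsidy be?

Required subsidy s = 51 per unit

At q = 186, from the demand curve buyers pay pb = 316/3 − (2/9)·186 = 64; from the supply curve sellers need ps = 68.5 + 0.25·186 = 115.
The subsidy must fill the gap: s = ps − pb = 115 − 64 = 51.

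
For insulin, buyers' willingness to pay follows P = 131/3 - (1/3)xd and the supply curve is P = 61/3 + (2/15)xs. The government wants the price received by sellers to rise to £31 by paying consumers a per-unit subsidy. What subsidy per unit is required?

At a seller price of 31, quantity supplied is -152.5 + 7.5·31 = 80.
Buyers absorb 80 only when they pay Pb = 131/3 − (1/3)·80 = 17.
s = Ps − Pb = 31 − 17 = 14.

Required subsidy s = £14 per unit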